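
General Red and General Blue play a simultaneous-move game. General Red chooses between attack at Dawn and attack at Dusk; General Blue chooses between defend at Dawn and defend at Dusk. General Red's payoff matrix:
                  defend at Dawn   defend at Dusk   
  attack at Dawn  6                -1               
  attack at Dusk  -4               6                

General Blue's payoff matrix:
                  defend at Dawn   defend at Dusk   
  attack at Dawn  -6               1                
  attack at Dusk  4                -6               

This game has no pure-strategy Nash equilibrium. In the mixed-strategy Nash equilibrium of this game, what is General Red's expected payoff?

32/17

General Blue's mix must leave General Red indifferent between attack at Dawn and attack at Dusk.
  General Red's payoff to attack at Dawn: q·6 + (1−q)·(-1) = 7q - 1
  General Red's payoff to attack at Dusk: q·(-4) + (1−q)·6 = -10q + 6
  7q - 1 = -10q + 6  ⇒  17q = 7  ⇒  q = 7/17.
At equilibrium General Red is indifferent across rows, so General Red's payoff equals the payoff from attack at Dawn: (7/17)·6 + (10/17)·(-1) = 32/17.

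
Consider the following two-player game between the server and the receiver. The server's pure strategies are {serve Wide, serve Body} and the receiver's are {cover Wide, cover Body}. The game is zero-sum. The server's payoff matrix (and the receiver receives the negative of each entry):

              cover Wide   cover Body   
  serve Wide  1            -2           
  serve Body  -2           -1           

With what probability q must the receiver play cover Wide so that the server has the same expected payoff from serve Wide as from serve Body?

The server's indifference between serve Wide and serve Body determines the receiver's mixing probability q:
  the server's payoff to serve Wide: q·1 + (1−q)·(-2) = 3q - 2
  the server's payoff to serve Body: q·(-2) + (1−q)·(-1) = -q - 1
  3q - 2 = -q - 1  ⇒  4q = 1  ⇒  q = 1/4.

q = 1/4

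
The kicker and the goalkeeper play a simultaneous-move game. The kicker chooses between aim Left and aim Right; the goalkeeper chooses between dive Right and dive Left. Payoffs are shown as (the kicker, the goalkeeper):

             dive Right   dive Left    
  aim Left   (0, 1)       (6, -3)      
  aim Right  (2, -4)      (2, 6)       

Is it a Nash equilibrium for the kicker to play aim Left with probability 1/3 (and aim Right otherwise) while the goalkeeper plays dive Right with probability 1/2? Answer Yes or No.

Given the kicker's mix p = 1/3, the goalkeeper's payoff from dive Right is -7/3 but from dive Left is 3. The goalkeeper strictly prefers dive Left, so the goalkeeper would not mix.
So the proposed profile is not a Nash equilibrium.

No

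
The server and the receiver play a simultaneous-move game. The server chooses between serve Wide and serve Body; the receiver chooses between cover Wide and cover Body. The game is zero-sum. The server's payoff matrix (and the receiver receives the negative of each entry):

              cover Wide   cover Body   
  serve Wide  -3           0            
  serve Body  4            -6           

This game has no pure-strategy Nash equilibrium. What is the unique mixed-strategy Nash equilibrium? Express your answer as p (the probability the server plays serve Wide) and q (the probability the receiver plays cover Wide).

p = 10/13, q = 6/13

In a mixed equilibrium the receiver is indifferent between cover Wide and cover Body; this condition fixes p.
  the receiver's payoff to cover Wide: p·3 + (1−p)·(-4) = 7p - 4
  the receiver's payoff to cover Body: p·0 + (1−p)·6 = -6p + 6
  7p - 4 = -6p + 6  ⇒  13p = 10  ⇒  p = 10/13.
The server's indifference between serve Wide and serve Body determines the receiver's mixing probability q:
  the server's expected payoff from serve Wide: q·(-3) + (1−q)·0 = -3q
  the server's expected payoff from serve Body: q·4 + (1−q)·(-6) = 10q - 6
  -3q = 10q - 6  ⇒  -13q = -6  ⇒  q = 6/13.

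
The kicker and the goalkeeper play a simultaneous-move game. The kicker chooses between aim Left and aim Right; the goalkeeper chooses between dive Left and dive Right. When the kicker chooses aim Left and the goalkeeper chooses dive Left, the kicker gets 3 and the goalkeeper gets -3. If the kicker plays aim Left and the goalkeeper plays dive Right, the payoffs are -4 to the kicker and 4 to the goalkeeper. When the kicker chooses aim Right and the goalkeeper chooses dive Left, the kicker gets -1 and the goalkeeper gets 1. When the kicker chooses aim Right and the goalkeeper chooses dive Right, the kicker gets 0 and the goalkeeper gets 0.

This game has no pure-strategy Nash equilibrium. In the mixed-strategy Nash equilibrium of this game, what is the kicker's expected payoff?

Set the kicker's expected payoff from aim Left equal to that from aim Right:
  the kicker's expected payoff from aim Left: q·3 + (1−q)·(-4) = 7q - 4
  the kicker's expected payoff from aim Right: q·(-1) + (1−q)·0 = -q
  7q - 4 = -q  ⇒  8q = 4  ⇒  q = 1/2.
At equilibrium the kicker is indifferent across rows, so the kicker's payoff equals the payoff from aim Left: (1/2)·3 + (1/2)·(-4) = -1/2.

-1/2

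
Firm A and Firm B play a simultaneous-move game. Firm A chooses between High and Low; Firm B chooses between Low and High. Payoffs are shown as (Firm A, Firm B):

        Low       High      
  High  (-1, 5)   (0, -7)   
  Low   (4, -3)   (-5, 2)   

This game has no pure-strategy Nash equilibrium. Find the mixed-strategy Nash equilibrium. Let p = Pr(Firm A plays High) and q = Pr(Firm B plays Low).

Set Firm B's expected payoff from Low equal to that from High:
  Firm B's expected payoff from Low: p·5 + (1−p)·(-3) = 8p - 3
  Firm B's expected payoff from High: p·(-7) + (1−p)·2 = -9p + 2
  8p - 3 = -9p + 2  ⇒  17p = 5  ⇒  p = 5/17.
For Firm A to be willing to mix, Firm A must be indifferent between High and Low, which pins down Firm B's mix.
  Firm A's expected payoff from High: q·(-1) + (1−q)·0 = -q
  Firm A's expected payoff from Low: q·4 + (1−q)·(-5) = 9q - 5
  -q = 9q - 5  ⇒  -10q = -5  ⇒  q = 1/2.

p = 5/17, q = 1/2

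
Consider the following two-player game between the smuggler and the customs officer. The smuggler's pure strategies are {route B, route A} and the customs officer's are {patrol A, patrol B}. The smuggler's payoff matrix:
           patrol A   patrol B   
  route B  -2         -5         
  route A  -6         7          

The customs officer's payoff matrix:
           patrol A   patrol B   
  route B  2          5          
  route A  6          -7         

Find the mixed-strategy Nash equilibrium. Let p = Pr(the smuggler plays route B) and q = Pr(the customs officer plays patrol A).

Set the customs officer's expected payoff from patrol A equal to that from patrol B:
  the customs officer's payoff from patrol A: p·2 + (1−p)·6 = -4p + 6
  the customs officer's payoff from patrol B: p·5 + (1−p)·(-7) = 12p - 7
  -4p + 6 = 12p - 7  ⇒  -16p = -13  ⇒  p = 13/16.
The smuggler's indifference between route B and route A determines the customs officer's mixing probability q:
  the smuggler's payoff to route B: q·(-2) + (1−q)·(-5) = 3q - 5
  the smuggler's payoff to route A: q·(-6) + (1−q)·7 = -13q + 7
  3q - 5 = -13q + 7  ⇒  16q = 12  ⇒  q = 3/4.

p = 13/16, q = 3/4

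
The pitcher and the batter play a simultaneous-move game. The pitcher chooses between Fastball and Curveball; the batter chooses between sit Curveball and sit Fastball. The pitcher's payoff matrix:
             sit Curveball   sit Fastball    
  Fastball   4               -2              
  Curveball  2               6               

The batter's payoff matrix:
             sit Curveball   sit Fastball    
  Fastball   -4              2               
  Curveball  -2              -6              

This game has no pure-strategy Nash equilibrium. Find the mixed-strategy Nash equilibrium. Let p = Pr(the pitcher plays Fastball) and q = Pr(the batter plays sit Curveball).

The pitcher's mix must leave the batter indifferent between sit Curveball and sit Fastball.
  the batter's expected payoff from sit Curveball: p·(-4) + (1−p)·(-2) = -2p - 2
  the batter's expected payoff from sit Fastball: p·2 + (1−p)·(-6) = 8p - 6
  -2p - 2 = 8p - 6  ⇒  -10p = -4  ⇒  p = 2/5.
Set the pitcher's expected payoff from Fastball equal to that from Curveball:
  the pitcher's expected payoff from Fastball: q·4 + (1−q)·(-2) = 6q - 2
  the pitcher's expected payoff from Curveball: q·2 + (1−q)·6 = -4q + 6
  6q - 2 = -4q + 6  ⇒  10q = 8  ⇒  q = 4/5.

p = 2/5, q = 4/5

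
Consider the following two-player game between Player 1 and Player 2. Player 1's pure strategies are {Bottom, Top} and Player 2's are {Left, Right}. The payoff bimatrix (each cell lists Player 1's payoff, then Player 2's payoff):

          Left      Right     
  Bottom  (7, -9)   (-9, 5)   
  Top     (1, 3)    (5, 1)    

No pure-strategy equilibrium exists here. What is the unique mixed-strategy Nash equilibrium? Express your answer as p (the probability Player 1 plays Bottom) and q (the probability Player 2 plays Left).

Player 1's mix must leave Player 2 indifferent between Left and Right.
  Player 2's payoff from Left: p·(-9) + (1−p)·3 = -12p + 3
  Player 2's payoff from Right: p·5 + (1−p)·1 = 4p + 1
  -12p + 3 = 4p + 1  ⇒  -16p = -2  ⇒  p = 1/8.
In a mixed equilibrium Player 1 is indifferent between Bottom and Top; this condition fixes q.
  Player 1's payoff to Bottom: q·7 + (1−q)·(-9) = 16q - 9
  Player 1's payoff to Top: q·1 + (1−q)·5 = -4q + 5
  16q - 9 = -4q + 5  ⇒  20q = 14  ⇒  q = 7/10.

p = 1/8, q = 7/10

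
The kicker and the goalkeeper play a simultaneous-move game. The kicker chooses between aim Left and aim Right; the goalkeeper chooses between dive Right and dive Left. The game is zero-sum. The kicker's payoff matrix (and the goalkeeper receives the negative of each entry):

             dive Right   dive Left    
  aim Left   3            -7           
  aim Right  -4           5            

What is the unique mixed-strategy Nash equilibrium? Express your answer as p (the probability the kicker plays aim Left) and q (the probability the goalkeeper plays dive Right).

p = 9/19, q = 12/19

In a mixed equilibrium the goalkeeper is indifferent between dive Right and dive Left; this condition fixes p.
  the goalkeeper's payoff to dive Right: p·(-3) + (1−p)·4 = -7p + 4
  the goalkeeper's payoff to dive Left: p·7 + (1−p)·(-5) = 12p - 5
  -7p + 4 = 12p - 5  ⇒  -19p = -9  ⇒  p = 9/19.
The kicker's indifference between aim Left and aim Right determines the goalkeeper's mixing probability q:
  the kicker's expected payoff from aim Left: q·3 + (1−q)·(-7) = 10q - 7
  the kicker's expected payoff from aim Right: q·(-4) + (1−q)·5 = -9q + 5
  10q - 7 = -9q + 5  ⇒  19q = 12  ⇒  q = 12/19.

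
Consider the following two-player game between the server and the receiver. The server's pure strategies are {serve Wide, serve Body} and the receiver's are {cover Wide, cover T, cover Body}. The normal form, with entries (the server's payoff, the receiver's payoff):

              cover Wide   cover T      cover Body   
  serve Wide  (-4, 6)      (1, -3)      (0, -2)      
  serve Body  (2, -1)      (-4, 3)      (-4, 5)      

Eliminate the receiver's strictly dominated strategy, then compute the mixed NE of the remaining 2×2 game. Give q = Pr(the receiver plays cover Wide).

q = 2/5

The receiver's strategy cover T is strictly dominated by cover Body: -2 > -3 and 5 > 3. Eliminate cover T.
For the server to be willing to mix, the server must be indifferent between serve Wide and serve Body, which pins down the receiver's mix.
  the server's payoff to serve Wide: q·(-4) + (1−q)·0 = -4q
  the server's payoff to serve Body: q·2 + (1−q)·(-4) = 6q - 4
  -4q = 6q - 4  ⇒  -10q = -4  ⇒  q = 2/5.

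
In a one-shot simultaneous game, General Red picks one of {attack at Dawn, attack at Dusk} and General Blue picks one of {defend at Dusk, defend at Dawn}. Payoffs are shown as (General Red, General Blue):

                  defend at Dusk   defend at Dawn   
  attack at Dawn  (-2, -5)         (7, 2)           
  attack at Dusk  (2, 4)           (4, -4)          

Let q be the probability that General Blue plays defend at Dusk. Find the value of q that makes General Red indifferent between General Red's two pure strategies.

q = 3/7

General Red's indifference between attack at Dawn and attack at Dusk determines General Blue's mixing probability q:
  General Red's payoff to attack at Dawn: q·(-2) + (1−q)·7 = -9q + 7
  General Red's payoff to attack at Dusk: q·2 + (1−q)·4 = -2q + 4
  -9q + 7 = -2q + 4  ⇒  -7q = -3  ⇒  q = 3/7.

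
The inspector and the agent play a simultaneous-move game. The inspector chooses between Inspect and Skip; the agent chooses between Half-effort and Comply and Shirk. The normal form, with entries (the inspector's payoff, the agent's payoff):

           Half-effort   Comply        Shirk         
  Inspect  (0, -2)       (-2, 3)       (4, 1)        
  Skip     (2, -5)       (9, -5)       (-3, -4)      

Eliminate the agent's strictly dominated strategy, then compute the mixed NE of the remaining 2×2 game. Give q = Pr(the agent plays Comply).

The agent's strategy Half-effort is strictly dominated by Shirk: 1 > -2 and -4 > -5. Eliminate Half-effort.
Set the inspector's expected payoff from Inspect equal to that from Skip:
  the inspector's payoff to Inspect: q·(-2) + (1−q)·4 = -6q + 4
  the inspector's payoff to Skip: q·9 + (1−q)·(-3) = 12q - 3
  -6q + 4 = 12q - 3  ⇒  -18q = -7  ⇒  q = 7/18.

q = 7/18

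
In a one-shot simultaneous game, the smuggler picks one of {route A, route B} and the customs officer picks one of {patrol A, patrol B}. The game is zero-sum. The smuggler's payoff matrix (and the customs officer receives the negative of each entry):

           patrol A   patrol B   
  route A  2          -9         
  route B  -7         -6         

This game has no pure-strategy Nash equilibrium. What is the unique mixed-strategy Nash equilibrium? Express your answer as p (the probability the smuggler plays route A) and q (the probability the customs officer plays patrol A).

p = 1/12, q = 1/4

In a mixed equilibrium the customs officer is indifferent between patrol A and patrol B; this condition fixes p.
  the customs officer's payoff from patrol A: p·(-2) + (1−p)·7 = -9p + 7
  the customs officer's payoff from patrol B: p·9 + (1−p)·6 = 3p + 6
  -9p + 7 = 3p + 6  ⇒  -12p = -1  ⇒  p = 1/12.
The smuggler's indifference between route A and route B determines the customs officer's mixing probability q:
  the smuggler's payoff from route A: q·2 + (1−q)·(-9) = 11q - 9
  the smuggler's payoff from route B: q·(-7) + (1−q)·(-6) = -q - 6
  11q - 9 = -q - 6  ⇒  12q = 3  ⇒  q = 1/4.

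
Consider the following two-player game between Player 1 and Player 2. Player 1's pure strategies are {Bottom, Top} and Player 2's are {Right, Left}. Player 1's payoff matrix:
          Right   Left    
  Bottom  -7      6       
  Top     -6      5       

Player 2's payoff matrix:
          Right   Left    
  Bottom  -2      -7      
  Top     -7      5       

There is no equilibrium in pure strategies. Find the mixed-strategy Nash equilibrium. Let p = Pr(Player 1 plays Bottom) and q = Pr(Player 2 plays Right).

Set Player 2's expected payoff from Right equal to that from Left:
  Player 2's expected payoff from Right: p·(-2) + (1−p)·(-7) = 5p - 7
  Player 2's expected payoff from Left: p·(-7) + (1−p)·5 = -12p + 5
  5p - 7 = -12p + 5  ⇒  17p = 12  ⇒  p = 12/17.
Player 1's indifference between Bottom and Top determines Player 2's mixing probability q:
  Player 1's payoff from Bottom: q·(-7) + (1−q)·6 = -13q + 6
  Player 1's payoff from Top: q·(-6) + (1−q)·5 = -11q + 5
  -13q + 6 = -11q + 5  ⇒  -2q = -1  ⇒  q = 1/2.

p = 12/17, q = 1/2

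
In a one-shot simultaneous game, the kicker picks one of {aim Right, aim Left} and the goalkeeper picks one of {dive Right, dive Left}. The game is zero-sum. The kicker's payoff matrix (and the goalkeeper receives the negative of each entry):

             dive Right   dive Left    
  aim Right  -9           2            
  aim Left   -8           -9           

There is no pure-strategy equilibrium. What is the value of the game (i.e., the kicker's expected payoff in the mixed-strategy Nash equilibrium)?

v = -97/12

For the kicker to be willing to mix, the kicker must be indifferent between aim Right and aim Left, which pins down the goalkeeper's mix.
  the kicker's expected payoff from aim Right: q·(-9) + (1−q)·2 = -11q + 2
  the kicker's expected payoff from aim Left: q·(-8) + (1−q)·(-9) = q - 9
  -11q + 2 = q - 9  ⇒  -12q = -11  ⇒  q = 11/12.
The value is the kicker's expected payoff against this mix (using aim Right): (11/12)·(-9) + (1/12)·2 = -97/12.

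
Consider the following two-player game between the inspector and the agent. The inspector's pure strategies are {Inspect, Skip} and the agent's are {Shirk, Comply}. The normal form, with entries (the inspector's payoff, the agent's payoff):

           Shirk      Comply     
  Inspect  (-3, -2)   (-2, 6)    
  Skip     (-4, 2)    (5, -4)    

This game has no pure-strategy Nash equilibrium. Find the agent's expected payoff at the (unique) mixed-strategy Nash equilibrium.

2/7

In a mixed equilibrium the agent is indifferent between Shirk and Comply; this condition fixes p.
  the agent's payoff to Shirk: p·(-2) + (1−p)·2 = -4p + 2
  the agent's payoff to Comply: p·6 + (1−p)·(-4) = 10p - 4
  -4p + 2 = 10p - 4  ⇒  -14p = -6  ⇒  p = 3/7.
At equilibrium the agent is indifferent across columns, so the agent's payoff equals the payoff from Shirk: (3/7)·(-2) + (4/7)·2 = 2/7.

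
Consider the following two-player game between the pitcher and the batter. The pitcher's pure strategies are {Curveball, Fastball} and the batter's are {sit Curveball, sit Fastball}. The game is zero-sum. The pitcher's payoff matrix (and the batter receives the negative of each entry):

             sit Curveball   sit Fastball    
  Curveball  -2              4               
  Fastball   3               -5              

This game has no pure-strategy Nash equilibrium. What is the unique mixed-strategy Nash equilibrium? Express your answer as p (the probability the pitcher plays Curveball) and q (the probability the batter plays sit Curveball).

In a mixed equilibrium the batter is indifferent between sit Curveball and sit Fastball; this condition fixes p.
  the batter's expected payoff from sit Curveball: p·2 + (1−p)·(-3) = 5p - 3
  the batter's expected payoff from sit Fastball: p·(-4) + (1−p)·5 = -9p + 5
  5p - 3 = -9p + 5  ⇒  14p = 8  ⇒  p = 4/7.
Set the pitcher's expected payoff from Curveball equal to that from Fastball:
  the pitcher's expected payoff from Curveball: q·(-2) + (1−q)·4 = -6q + 4
  the pitcher's expected payoff from Fastball: q·3 + (1−q)·(-5) = 8q - 5
  -6q + 4 = 8q - 5  ⇒  -14q = -9  ⇒  q = 9/14.

p = 4/7, q = 9/14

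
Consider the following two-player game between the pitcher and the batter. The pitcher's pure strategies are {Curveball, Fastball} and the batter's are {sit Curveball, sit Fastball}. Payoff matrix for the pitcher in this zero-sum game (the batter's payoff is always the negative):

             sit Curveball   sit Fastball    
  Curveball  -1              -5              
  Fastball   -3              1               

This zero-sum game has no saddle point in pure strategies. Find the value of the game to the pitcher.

v = -2

For the pitcher to be willing to mix, the pitcher must be indifferent between Curveball and Fastball, which pins down the batter's mix.
  the pitcher's payoff from Curveball: q·(-1) + (1−q)·(-5) = 4q - 5
  the pitcher's payoff from Fastball: q·(-3) + (1−q)·1 = -4q + 1
  4q - 5 = -4q + 1  ⇒  8q = 6  ⇒  q = 3/4.
The value is the pitcher's expected payoff against this mix (using Curveball): (3/4)·(-1) + (1/4)·(-5) = -2.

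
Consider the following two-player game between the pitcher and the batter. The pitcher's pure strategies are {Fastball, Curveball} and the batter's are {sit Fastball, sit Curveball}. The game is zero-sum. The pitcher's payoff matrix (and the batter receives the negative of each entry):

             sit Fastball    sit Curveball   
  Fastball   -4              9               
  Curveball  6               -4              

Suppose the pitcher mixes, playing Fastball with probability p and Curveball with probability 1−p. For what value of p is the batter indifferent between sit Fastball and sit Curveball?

For the batter to be willing to mix, the batter must be indifferent between sit Fastball and sit Curveball, which pins down the pitcher's mix.
  the batter's expected payoff from sit Fastball: p·4 + (1−p)·(-6) = 10p - 6
  the batter's expected payoff from sit Curveball: p·(-9) + (1−p)·4 = -13p + 4
  10p - 6 = -13p + 4  ⇒  23p = 10  ⇒  p = 10/23.

p = 10/23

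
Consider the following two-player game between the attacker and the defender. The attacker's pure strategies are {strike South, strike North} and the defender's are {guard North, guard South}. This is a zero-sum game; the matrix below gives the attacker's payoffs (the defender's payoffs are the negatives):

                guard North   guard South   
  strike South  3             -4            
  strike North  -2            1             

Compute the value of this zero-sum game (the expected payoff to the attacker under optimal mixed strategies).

v = -1/2

For the attacker to be willing to mix, the attacker must be indifferent between strike South and strike North, which pins down the defender's mix.
  the attacker's payoff from strike South: q·3 + (1−q)·(-4) = 7q - 4
  the attacker's payoff from strike North: q·(-2) + (1−q)·1 = -3q + 1
  7q - 4 = -3q + 1  ⇒  10q = 5  ⇒  q = 1/2.
The value is the attacker's expected payoff against this mix (using strike South): (1/2)·3 + (1/2)·(-4) = -1/2.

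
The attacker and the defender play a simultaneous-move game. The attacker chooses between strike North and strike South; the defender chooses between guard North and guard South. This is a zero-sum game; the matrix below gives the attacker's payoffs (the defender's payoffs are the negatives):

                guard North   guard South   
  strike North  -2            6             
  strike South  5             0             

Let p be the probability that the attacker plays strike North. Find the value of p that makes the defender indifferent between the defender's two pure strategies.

p = 5/13

The defender's indifference between guard North and guard South determines the attacker's mixing probability p:
  the defender's expected payoff from guard North: p·2 + (1−p)·(-5) = 7p - 5
  the defender's expected payoff from guard South: p·(-6) + (1−p)·0 = -6p
  7p - 5 = -6p  ⇒  13p = 5  ⇒  p = 5/13.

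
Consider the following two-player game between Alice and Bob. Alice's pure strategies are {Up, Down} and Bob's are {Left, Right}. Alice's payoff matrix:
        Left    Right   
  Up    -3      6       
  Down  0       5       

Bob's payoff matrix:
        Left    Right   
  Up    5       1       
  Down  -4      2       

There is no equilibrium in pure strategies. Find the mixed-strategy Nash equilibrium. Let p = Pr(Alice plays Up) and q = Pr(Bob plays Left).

Alice's mix must leave Bob indifferent between Left and Right.
  Bob's payoff from Left: p·5 + (1−p)·(-4) = 9p - 4
  Bob's payoff from Right: p·1 + (1−p)·2 = -p + 2
  9p - 4 = -p + 2  ⇒  10p = 6  ⇒  p = 3/5.
Alice's indifference between Up and Down determines Bob's mixing probability q:
  Alice's expected payoff from Up: q·(-3) + (1−q)·6 = -9q + 6
  Alice's expected payoff from Down: q·0 + (1−q)·5 = -5q + 5
  -9q + 6 = -5q + 5  ⇒  -4q = -1  ⇒  q = 1/4.

p = 3/5, q = 1/4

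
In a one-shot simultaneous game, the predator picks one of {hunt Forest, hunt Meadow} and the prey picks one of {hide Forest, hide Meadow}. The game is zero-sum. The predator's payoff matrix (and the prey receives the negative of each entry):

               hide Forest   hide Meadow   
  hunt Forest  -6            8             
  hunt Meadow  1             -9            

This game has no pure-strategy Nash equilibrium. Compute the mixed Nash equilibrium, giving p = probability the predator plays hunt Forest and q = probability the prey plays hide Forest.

p = 5/12, q = 17/24

In a mixed equilibrium the prey is indifferent between hide Forest and hide Meadow; this condition fixes p.
  the prey's expected payoff from hide Forest: p·6 + (1−p)·(-1) = 7p - 1
  the prey's expected payoff from hide Meadow: p·(-8) + (1−p)·9 = -17p + 9
  7p - 1 = -17p + 9  ⇒  24p = 10  ⇒  p = 5/12.
In a mixed equilibrium the predator is indifferent between hunt Forest and hunt Meadow; this condition fixes q.
  the predator's payoff from hunt Forest: q·(-6) + (1−q)·8 = -14q + 8
  the predator's payoff from hunt Meadow: q·1 + (1−q)·(-9) = 10q - 9
  -14q + 8 = 10q - 9  ⇒  -24q = -17  ⇒  q = 17/24.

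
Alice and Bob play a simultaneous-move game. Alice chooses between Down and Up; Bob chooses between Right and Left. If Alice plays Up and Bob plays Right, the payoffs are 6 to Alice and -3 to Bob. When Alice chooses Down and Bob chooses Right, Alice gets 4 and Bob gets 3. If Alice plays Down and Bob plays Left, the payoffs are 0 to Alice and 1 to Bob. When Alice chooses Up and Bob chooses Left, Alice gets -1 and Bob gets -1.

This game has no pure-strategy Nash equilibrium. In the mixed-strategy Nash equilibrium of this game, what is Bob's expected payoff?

For Bob to be willing to mix, Bob must be indifferent between Right and Left, which pins down Alice's mix.
  Bob's expected payoff from Right: p·3 + (1−p)·(-3) = 6p - 3
  Bob's expected payoff from Left: p·1 + (1−p)·(-1) = 2p - 1
  6p - 3 = 2p - 1  ⇒  4p = 2  ⇒  p = 1/2.
At equilibrium Bob is indifferent across columns, so Bob's payoff equals the payoff from Right: (1/2)·3 + (1/2)·(-3) = 0.

0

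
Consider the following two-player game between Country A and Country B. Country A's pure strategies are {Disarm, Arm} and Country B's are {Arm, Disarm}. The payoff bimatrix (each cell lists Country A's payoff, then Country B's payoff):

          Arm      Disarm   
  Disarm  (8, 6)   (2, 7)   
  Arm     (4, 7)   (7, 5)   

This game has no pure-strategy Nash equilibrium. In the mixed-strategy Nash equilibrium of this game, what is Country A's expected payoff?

16/3

Country B's mix must leave Country A indifferent between Disarm and Arm.
  Country A's expected payoff from Disarm: q·8 + (1−q)·2 = 6q + 2
  Country A's expected payoff from Arm: q·4 + (1−q)·7 = -3q + 7
  6q + 2 = -3q + 7  ⇒  9q = 5  ⇒  q = 5/9.
At equilibrium Country A is indifferent across rows, so Country A's payoff equals the payoff from Disarm: (5/9)·8 + (4/9)·2 = 16/3.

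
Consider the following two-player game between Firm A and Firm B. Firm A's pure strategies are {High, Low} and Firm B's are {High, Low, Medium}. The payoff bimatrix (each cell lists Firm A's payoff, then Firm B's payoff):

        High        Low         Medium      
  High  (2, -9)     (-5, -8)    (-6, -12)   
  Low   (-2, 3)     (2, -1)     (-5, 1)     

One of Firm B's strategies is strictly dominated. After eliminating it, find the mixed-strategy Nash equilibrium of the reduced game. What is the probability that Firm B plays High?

Firm B's strategy Medium is strictly dominated by High: -9 > -12 and 3 > 1. Eliminate Medium.
Set Firm A's expected payoff from High equal to that from Low:
  Firm A's expected payoff from High: q·2 + (1−q)·(-5) = 7q - 5
  Firm A's expected payoff from Low: q·(-2) + (1−q)·2 = -4q + 2
  7q - 5 = -4q + 2  ⇒  11q = 7  ⇒  q = 7/11.

q = 7/11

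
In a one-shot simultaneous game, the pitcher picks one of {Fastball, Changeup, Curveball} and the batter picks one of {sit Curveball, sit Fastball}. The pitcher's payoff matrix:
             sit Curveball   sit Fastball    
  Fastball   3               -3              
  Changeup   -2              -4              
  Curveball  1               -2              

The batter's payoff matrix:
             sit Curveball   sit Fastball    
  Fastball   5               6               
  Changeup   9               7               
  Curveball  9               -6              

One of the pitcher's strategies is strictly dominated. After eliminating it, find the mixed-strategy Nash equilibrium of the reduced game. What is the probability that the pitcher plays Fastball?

p = 15/16

The pitcher's strategy Changeup is strictly dominated by Curveball: 1 > -2 and -2 > -4. Eliminate Changeup.
The pitcher's mix must leave the batter indifferent between sit Curveball and sit Fastball.
  the batter's payoff to sit Curveball: p·5 + (1−p)·9 = -4p + 9
  the batter's payoff to sit Fastball: p·6 + (1−p)·(-6) = 12p - 6
  -4p + 9 = 12p - 6  ⇒  -16p = -15  ⇒  p = 15/16.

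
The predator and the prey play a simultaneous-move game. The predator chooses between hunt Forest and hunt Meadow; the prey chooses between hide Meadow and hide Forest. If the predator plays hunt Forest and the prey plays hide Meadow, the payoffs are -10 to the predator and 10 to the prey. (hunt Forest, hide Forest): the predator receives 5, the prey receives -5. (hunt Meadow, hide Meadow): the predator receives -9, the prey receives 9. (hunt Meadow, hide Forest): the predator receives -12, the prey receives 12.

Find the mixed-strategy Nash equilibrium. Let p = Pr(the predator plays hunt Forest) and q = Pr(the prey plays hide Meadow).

For the prey to be willing to mix, the prey must be indifferent between hide Meadow and hide Forest, which pins down the predator's mix.
  the prey's payoff to hide Meadow: p·10 + (1−p)·9 = p + 9
  the prey's payoff to hide Forest: p·(-5) + (1−p)·12 = -17p + 12
  p + 9 = -17p + 12  ⇒  18p = 3  ⇒  p = 1/6.
The predator's indifference between hunt Forest and hunt Meadow determines the prey's mixing probability q:
  the predator's expected payoff from hunt Forest: q·(-10) + (1−q)·5 = -15q + 5
  the predator's expected payoff from hunt Meadow: q·(-9) + (1−q)·(-12) = 3q - 12
  -15q + 5 = 3q - 12  ⇒  -18q = -17  ⇒  q = 17/18.

p = 1/6, q = 17/18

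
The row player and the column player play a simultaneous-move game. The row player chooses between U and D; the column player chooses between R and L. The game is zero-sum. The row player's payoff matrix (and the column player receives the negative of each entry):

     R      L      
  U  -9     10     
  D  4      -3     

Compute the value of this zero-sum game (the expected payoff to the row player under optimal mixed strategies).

In a mixed equilibrium the row player is indifferent between U and D; this condition fixes q.
  the row player's payoff to U: q·(-9) + (1−q)·10 = -19q + 10
  the row player's payoff to D: q·4 + (1−q)·(-3) = 7q - 3
  -19q + 10 = 7q - 3  ⇒  -26q = -13  ⇒  q = 1/2.
The value is the row player's expected payoff against this mix (using U): (1/2)·(-9) + (1/2)·10 = 1/2.

v = 1/2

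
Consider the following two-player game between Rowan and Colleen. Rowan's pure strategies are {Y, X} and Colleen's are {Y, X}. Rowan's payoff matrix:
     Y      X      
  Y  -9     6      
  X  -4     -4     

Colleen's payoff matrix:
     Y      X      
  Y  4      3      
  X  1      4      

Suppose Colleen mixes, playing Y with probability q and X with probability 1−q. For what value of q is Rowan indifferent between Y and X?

q = 2/3

For Rowan to be willing to mix, Rowan must be indifferent between Y and X, which pins down Colleen's mix.
  Rowan's payoff to Y: q·(-9) + (1−q)·6 = -15q + 6
  Rowan's payoff to X: q·(-4) + (1−q)·(-4) = -4
  -15q + 6 = -4  ⇒  -15q = -10  ⇒  q = 2/3.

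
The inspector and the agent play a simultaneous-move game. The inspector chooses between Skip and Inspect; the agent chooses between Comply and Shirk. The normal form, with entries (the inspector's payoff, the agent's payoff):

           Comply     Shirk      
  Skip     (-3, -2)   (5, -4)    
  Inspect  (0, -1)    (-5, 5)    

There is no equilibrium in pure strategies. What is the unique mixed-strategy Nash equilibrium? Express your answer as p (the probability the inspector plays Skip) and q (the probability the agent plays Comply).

p = 3/4, q = 10/13

The inspector's mix must leave the agent indifferent between Comply and Shirk.
  the agent's payoff from Comply: p·(-2) + (1−p)·(-1) = -p - 1
  the agent's payoff from Shirk: p·(-4) + (1−p)·5 = -9p + 5
  -p - 1 = -9p + 5  ⇒  8p = 6  ⇒  p = 3/4.
The inspector's indifference between Skip and Inspect determines the agent's mixing probability q:
  the inspector's payoff from Skip: q·(-3) + (1−q)·5 = -8q + 5
  the inspector's payoff from Inspect: q·0 + (1−q)·(-5) = 5q - 5
  -8q + 5 = 5q - 5  ⇒  -13q = -10  ⇒  q = 10/13.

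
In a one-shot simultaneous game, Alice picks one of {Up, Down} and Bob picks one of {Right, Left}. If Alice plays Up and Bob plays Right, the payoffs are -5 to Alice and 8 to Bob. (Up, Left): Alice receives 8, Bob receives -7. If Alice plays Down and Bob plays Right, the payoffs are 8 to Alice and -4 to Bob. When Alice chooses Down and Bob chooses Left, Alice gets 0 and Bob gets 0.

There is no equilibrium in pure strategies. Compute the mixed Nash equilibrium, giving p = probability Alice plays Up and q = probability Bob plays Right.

For Bob to be willing to mix, Bob must be indifferent between Right and Left, which pins down Alice's mix.
  Bob's payoff to Right: p·8 + (1−p)·(-4) = 12p - 4
  Bob's payoff to Left: p·(-7) + (1−p)·0 = -7p
  12p - 4 = -7p  ⇒  19p = 4  ⇒  p = 4/19.
Set Alice's expected payoff from Up equal to that from Down:
  Alice's expected payoff from Up: q·(-5) + (1−q)·8 = -13q + 8
  Alice's expected payoff from Down: q·8 + (1−q)·0 = 8q
  -13q + 8 = 8q  ⇒  -21q = -8  ⇒  q = 8/21.

p = 4/19, q = 8/21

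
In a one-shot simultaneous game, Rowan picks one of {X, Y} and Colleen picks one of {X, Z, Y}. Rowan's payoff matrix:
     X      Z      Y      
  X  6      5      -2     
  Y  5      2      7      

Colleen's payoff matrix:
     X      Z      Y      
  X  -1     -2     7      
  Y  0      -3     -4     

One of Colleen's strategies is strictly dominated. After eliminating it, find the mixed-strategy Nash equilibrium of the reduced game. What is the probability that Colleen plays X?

Colleen's strategy Z is strictly dominated by X: -1 > -2 and 0 > -3. Eliminate Z.
Colleen's mix must leave Rowan indifferent between X and Y.
  Rowan's expected payoff from X: q·6 + (1−q)·(-2) = 8q - 2
  Rowan's expected payoff from Y: q·5 + (1−q)·7 = -2q + 7
  8q - 2 = -2q + 7  ⇒  10q = 9  ⇒  q = 9/10.

q = 9/10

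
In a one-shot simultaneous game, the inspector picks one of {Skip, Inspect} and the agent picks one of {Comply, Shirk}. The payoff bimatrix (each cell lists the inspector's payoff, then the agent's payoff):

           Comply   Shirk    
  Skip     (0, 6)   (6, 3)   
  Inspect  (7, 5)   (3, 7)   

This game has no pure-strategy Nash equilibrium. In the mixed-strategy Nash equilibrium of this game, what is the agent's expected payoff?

27/5

The agent's indifference between Comply and Shirk determines the inspector's mixing probability p:
  the agent's expected payoff from Comply: p·6 + (1−p)·5 = p + 5
  the agent's expected payoff from Shirk: p·3 + (1−p)·7 = -4p + 7
  p + 5 = -4p + 7  ⇒  5p = 2  ⇒  p = 2/5.
At equilibrium the agent is indifferent across columns, so the agent's payoff equals the payoff from Comply: (2/5)·6 + (3/5)·5 = 27/5.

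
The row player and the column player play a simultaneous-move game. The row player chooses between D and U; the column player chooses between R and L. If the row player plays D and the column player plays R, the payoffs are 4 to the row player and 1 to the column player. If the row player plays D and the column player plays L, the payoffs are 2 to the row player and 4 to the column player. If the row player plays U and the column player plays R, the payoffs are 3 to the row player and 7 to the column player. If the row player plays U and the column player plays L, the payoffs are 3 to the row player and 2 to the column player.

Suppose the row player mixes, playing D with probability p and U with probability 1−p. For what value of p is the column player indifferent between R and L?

p = 5/8

In a mixed equilibrium the column player is indifferent between R and L; this condition fixes p.
  the column player's payoff to R: p·1 + (1−p)·7 = -6p + 7
  the column player's payoff to L: p·4 + (1−p)·2 = 2p + 2
  -6p + 7 = 2p + 2  ⇒  -8p = -5  ⇒  p = 5/8.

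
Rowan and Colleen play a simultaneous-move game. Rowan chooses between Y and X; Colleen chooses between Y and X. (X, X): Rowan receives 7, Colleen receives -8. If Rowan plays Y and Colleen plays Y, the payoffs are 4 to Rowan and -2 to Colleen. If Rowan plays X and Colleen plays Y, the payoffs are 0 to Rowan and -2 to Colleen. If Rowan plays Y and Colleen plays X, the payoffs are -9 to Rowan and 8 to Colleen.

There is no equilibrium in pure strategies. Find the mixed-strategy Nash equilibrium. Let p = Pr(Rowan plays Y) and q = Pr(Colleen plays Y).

p = 3/8, q = 4/5

Set Colleen's expected payoff from Y equal to that from X:
  Colleen's payoff from Y: p·(-2) + (1−p)·(-2) = -2
  Colleen's payoff from X: p·8 + (1−p)·(-8) = 16p - 8
  -2 = 16p - 8  ⇒  -16p = -6  ⇒  p = 3/8.
Rowan's indifference between Y and X determines Colleen's mixing probability q:
  Rowan's payoff from Y: q·4 + (1−q)·(-9) = 13q - 9
  Rowan's payoff from X: q·0 + (1−q)·7 = -7q + 7
  13q - 9 = -7q + 7  ⇒  20q = 16  ⇒  q = 4/5.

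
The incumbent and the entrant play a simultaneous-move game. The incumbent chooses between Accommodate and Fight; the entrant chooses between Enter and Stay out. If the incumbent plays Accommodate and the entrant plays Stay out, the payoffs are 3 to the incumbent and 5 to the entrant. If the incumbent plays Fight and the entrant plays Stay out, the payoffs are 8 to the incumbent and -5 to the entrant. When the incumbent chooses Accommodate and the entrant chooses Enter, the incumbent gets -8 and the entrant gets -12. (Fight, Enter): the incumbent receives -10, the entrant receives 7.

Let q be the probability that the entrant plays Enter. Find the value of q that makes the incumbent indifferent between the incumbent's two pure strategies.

q = 5/7

For the incumbent to be willing to mix, the incumbent must be indifferent between Accommodate and Fight, which pins down the entrant's mix.
  the incumbent's payoff to Accommodate: q·(-8) + (1−q)·3 = -11q + 3
  the incumbent's payoff to Fight: q·(-10) + (1−q)·8 = -18q + 8
  -11q + 3 = -18q + 8  ⇒  7q = 5  ⇒  q = 5/7.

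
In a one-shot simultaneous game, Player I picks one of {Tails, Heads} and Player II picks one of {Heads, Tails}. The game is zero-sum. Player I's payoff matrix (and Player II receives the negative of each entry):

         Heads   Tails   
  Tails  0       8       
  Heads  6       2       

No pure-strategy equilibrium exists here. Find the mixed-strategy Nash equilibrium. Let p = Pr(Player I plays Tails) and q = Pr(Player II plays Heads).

p = 1/3, q = 1/2

In a mixed equilibrium Player II is indifferent between Heads and Tails; this condition fixes p.
  Player II's expected payoff from Heads: p·0 + (1−p)·(-6) = 6p - 6
  Player II's expected payoff from Tails: p·(-8) + (1−p)·(-2) = -6p - 2
  6p - 6 = -6p - 2  ⇒  12p = 4  ⇒  p = 1/3.
For Player I to be willing to mix, Player I must be indifferent between Tails and Heads, which pins down Player II's mix.
  Player I's payoff from Tails: q·0 + (1−q)·8 = -8q + 8
  Player I's payoff from Heads: q·6 + (1−q)·2 = 4q + 2
  -8q + 8 = 4q + 2  ⇒  -12q = -6  ⇒  q = 1/2.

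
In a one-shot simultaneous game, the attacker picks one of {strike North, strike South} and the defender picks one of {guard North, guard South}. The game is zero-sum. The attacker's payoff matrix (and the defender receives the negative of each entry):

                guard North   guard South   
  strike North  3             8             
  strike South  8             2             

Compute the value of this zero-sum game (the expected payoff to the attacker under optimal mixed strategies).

v = 58/11

For the attacker to be willing to mix, the attacker must be indifferent between strike North and strike South, which pins down the defender's mix.
  the attacker's payoff to strike North: q·3 + (1−q)·8 = -5q + 8
  the attacker's payoff to strike South: q·8 + (1−q)·2 = 6q + 2
  -5q + 8 = 6q + 2  ⇒  -11q = -6  ⇒  q = 6/11.
The value is the attacker's expected payoff against this mix (using strike North): (6/11)·3 + (5/11)·8 = 58/11.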